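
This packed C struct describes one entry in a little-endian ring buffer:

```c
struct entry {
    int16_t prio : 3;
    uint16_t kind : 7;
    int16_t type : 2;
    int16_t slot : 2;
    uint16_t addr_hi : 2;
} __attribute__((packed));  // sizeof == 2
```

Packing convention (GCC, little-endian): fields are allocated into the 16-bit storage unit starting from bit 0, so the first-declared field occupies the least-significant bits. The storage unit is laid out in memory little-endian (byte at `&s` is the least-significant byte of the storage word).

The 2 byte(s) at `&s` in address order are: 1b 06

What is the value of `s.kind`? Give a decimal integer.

[0]=0x1b [1]=0x06 (little-endian) → word 0x061b
prio:3 @ bit 0 → (0x061b>>0)&0x7 = 0x3
kind:7 @ bit 3 → (0x061b>>3)&0x7f = 0x43  ←
type:2 @ bit 10 → (0x061b>>10)&0x3 = 0x1
slot:2 @ bit 12 → (0x061b>>12)&0x3 = 0x0
addr_hi:2 @ bit 14 → (0x061b>>14)&0x3 = 0x0

67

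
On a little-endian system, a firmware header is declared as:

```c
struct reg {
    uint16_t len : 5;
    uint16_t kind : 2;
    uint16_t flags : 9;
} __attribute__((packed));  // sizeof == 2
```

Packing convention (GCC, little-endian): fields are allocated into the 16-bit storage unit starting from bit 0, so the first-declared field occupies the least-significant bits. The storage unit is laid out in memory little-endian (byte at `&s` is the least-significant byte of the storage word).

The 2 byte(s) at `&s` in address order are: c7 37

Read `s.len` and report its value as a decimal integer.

7

[0]=0xc7 [1]=0x37 (little-endian) → word 0x37c7
len [0+:5] = (word>>0) & 0x1f = 7  ←
kind [5+:2] = (word>>5) & 0x3 = 2
flags [7+:9] = (word>>7) & 0x1ff = 111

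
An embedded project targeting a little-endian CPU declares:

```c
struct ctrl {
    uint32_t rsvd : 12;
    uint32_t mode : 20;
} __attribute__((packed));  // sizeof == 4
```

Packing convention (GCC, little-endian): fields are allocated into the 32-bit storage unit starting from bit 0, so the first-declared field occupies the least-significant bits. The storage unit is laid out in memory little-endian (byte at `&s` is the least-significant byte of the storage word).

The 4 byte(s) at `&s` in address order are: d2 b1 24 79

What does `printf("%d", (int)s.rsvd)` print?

466

[0]=0xd2 [1]=0xb1 [2]=0x24 [3]=0x79 (little-endian) → word 0x7924b1d2
rsvd [0+:12] = (word>>0) & 0xfff = 466  ←
mode [12+:20] = (word>>12) & 0xfffff = 496203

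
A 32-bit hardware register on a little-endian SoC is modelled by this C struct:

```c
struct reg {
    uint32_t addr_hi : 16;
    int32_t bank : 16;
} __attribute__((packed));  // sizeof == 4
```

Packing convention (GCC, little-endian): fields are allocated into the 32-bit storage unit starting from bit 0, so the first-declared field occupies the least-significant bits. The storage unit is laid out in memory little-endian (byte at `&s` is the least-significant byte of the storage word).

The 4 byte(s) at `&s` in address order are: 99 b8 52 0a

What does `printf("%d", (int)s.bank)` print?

[0]=0x99 [1]=0xb8 [2]=0x52 [3]=0x0a (little-endian) → word 0x0a52b899
addr_hi [0+:16] = (word>>0) & 0xffff = 47257
bank [16+:16] = (word>>16) & 0xffff = 2642  ←
bank signed 16b, MSB=0: value = 2642

2642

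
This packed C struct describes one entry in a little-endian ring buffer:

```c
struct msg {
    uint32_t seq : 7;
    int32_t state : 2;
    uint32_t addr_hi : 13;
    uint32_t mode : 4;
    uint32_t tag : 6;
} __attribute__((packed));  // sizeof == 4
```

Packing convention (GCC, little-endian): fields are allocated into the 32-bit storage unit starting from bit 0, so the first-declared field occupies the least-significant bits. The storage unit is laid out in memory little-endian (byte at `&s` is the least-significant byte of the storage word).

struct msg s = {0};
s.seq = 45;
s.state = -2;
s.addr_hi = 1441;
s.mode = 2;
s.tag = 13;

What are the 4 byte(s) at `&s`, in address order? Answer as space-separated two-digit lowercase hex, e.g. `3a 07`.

2d 43 8b 34

[0+:7] seq=45 & 0x7f = 0x2d; word=0x0000002d
[7+:2] state=-2 & 0x3 = 0x2; word=0x0000012d
[9+:13] addr_hi=1441 & 0x1fff = 0x5a1; word=0x000b432d
[22+:4] mode=2 & 0xf = 0x2; word=0x008b432d
[26+:6] tag=13 & 0x3f = 0xd; word=0x348b432d
word = 0x348b432d → little-endian bytes:
  [0]=0x2d  [1]=0x43  [2]=0x8b  [3]=0x34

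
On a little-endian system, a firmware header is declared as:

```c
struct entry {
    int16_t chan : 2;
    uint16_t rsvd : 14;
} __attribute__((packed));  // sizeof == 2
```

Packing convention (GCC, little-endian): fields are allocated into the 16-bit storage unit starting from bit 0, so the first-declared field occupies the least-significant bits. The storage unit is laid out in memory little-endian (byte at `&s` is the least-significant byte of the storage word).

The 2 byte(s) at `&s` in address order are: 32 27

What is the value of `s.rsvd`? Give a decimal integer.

[0]=0x32 [1]=0x27 (little-endian) → word 0x2732
chan [0+:2] = (word>>0) & 0x3 = 2
rsvd [2+:14] = (word>>2) & 0x3fff = 2508  ←

2508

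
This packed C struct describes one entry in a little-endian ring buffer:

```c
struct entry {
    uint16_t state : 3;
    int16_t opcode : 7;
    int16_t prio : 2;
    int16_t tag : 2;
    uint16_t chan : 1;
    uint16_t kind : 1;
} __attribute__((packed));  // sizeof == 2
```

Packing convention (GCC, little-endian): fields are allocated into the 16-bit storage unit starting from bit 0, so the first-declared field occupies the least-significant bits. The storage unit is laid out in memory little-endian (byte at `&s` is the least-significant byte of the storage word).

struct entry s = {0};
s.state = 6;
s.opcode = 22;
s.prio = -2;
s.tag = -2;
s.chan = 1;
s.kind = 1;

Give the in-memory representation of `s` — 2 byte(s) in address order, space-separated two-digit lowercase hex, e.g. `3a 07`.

[0+:3] state=6 & 0x7 = 0x6; word=0x0006
[3+:7] opcode=22 & 0x7f = 0x16; word=0x00b6
[10+:2] prio=-2 & 0x3 = 0x2; word=0x08b6
[12+:2] tag=-2 & 0x3 = 0x2; word=0x28b6
[14+:1] chan=1 & 0x1 = 0x1; word=0x68b6
[15+:1] kind=1 & 0x1 = 0x1; word=0xe8b6
word = 0xe8b6 → little-endian bytes:
  [0]=0xb6  [1]=0xe8

b6 e8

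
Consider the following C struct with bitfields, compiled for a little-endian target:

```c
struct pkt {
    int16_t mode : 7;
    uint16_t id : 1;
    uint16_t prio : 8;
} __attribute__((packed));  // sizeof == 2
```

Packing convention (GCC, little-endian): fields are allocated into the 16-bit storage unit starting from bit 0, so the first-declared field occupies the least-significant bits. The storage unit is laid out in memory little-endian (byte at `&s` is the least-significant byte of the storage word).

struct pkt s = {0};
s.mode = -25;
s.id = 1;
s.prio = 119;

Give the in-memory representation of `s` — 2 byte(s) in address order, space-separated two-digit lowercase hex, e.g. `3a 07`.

e7 77

[0+:7] mode=-25 & 0x7f = 0x67; word=0x0067
[7+:1] id=1 & 0x1 = 0x1; word=0x00e7
[8+:8] prio=119 & 0xff = 0x77; word=0x77e7
word = 0x77e7 → little-endian bytes:
  [0]=0xe7  [1]=0x77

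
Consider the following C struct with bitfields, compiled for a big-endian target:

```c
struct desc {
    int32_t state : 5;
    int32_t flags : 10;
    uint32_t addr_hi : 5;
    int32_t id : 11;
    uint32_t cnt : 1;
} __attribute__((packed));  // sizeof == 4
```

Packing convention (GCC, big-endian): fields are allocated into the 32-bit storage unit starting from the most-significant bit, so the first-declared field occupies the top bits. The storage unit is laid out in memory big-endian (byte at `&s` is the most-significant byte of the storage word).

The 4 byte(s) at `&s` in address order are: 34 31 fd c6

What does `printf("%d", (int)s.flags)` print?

-488

[0]=0x34 [1]=0x31 [2]=0xfd [3]=0xc6 (big-endian) → word 0x3431fdc6
state [27+:5] = (word>>27) & 0x1f = 6
flags [17+:10] = (word>>17) & 0x3ff = 536  ←
addr_hi [12+:5] = (word>>12) & 0x1f = 31
id [1+:11] = (word>>1) & 0x7ff = 1763
cnt [0+:1] = (word>>0) & 0x1 = 0
flags signed 10b, MSB=1: 536 - 1024 = -488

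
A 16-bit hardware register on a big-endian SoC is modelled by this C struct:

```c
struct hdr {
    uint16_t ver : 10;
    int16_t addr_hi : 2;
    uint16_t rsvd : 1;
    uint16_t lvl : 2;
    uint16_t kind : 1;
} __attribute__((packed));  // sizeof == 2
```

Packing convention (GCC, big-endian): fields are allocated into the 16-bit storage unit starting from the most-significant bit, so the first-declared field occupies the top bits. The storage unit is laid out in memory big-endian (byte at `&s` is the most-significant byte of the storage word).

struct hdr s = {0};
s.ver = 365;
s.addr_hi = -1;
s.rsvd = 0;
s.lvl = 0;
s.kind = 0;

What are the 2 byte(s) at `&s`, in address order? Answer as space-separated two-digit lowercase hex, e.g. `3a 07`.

5b 70

ver:10 = 365 → 0x16d << 6 → word 0x5b40
addr_hi:2 = -1 → 0x3 << 4 → word 0x5b70
rsvd:1 = 0 → 0x0 << 3 → word 0x5b70
lvl:2 = 0 → 0x0 << 1 → word 0x5b70
kind:1 = 0 → 0x0 << 0 → word 0x5b70
word = 0x5b70 → big-endian bytes:
  [0]=0x5b  [1]=0x70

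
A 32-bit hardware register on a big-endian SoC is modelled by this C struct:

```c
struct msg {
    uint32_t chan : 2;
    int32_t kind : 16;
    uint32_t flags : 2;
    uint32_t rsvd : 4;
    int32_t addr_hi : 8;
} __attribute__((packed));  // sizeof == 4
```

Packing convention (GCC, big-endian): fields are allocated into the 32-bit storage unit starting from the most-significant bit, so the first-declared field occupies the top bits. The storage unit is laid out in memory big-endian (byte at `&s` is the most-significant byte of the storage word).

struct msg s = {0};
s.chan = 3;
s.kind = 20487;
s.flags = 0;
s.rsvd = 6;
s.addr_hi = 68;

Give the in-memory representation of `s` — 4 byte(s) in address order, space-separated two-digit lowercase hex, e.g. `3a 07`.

d4 01 c6 44

chan:2 = 3 → 0x3 << 30 → word 0xc0000000
kind:16 = 20487 → 0x5007 << 14 → word 0xd401c000
flags:2 = 0 → 0x0 << 12 → word 0xd401c000
rsvd:4 = 6 → 0x6 << 8 → word 0xd401c600
addr_hi:8 = 68 → 0x44 << 0 → word 0xd401c644
word = 0xd401c644 → big-endian bytes:
  [0]=0xd4  [1]=0x01  [2]=0xc6  [3]=0x44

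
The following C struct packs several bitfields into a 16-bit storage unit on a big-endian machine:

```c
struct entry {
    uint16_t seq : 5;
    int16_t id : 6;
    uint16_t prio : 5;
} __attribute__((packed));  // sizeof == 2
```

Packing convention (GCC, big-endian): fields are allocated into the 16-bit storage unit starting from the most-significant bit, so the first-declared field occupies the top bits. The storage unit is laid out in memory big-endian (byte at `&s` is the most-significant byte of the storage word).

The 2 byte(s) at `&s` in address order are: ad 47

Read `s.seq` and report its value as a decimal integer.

21

[0]=0xad [1]=0x47 (big-endian) → word 0xad47
seq:5 @ bit 11 → (0xad47>>11)&0x1f = 0x15  ←
id:6 @ bit 5 → (0xad47>>5)&0x3f = 0x2a
prio:5 @ bit 0 → (0xad47>>0)&0x1f = 0x7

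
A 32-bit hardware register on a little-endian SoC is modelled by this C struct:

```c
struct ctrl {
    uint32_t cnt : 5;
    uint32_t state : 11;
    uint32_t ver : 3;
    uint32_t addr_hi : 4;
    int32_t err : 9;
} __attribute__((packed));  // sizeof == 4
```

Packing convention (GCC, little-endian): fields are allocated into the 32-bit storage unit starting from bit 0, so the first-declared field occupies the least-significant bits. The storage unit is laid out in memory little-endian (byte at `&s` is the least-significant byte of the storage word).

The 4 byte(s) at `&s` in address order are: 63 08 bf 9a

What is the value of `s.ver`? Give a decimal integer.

7

[0]=0x63 [1]=0x08 [2]=0xbf [3]=0x9a (little-endian) → word 0x9abf0863
cnt [0+:5] = (word>>0) & 0x1f = 3
state [5+:11] = (word>>5) & 0x7ff = 67
ver [16+:3] = (word>>16) & 0x7 = 7  ←
addr_hi [19+:4] = (word>>19) & 0xf = 7
err [23+:9] = (word>>23) & 0x1ff = 309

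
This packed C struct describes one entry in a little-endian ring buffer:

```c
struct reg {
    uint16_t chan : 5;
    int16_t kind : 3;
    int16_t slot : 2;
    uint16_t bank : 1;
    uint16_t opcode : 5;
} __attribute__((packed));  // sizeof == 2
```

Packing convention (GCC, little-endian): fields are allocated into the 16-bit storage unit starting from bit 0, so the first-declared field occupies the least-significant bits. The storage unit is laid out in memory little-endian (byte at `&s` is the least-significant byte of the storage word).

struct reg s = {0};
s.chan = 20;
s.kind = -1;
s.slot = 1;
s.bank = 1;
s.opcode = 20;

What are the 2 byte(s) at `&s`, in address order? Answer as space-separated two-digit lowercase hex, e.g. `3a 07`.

f4 a5

[0+:5] chan=20 & 0x1f = 0x14; word=0x0014
[5+:3] kind=-1 & 0x7 = 0x7; word=0x00f4
[8+:2] slot=1 & 0x3 = 0x1; word=0x01f4
[10+:1] bank=1 & 0x1 = 0x1; word=0x05f4
[11+:5] opcode=20 & 0x1f = 0x14; word=0xa5f4
word = 0xa5f4 → little-endian bytes:
  [0]=0xf4  [1]=0xa5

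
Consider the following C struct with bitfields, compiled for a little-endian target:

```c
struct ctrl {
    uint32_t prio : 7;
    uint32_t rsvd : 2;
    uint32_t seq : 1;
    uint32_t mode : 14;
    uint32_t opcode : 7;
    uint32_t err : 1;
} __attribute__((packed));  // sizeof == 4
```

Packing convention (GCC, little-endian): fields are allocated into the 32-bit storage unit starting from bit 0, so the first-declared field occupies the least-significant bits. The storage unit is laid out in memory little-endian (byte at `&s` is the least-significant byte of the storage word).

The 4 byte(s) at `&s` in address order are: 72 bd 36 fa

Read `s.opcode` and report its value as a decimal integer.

[0]=0x72 [1]=0xbd [2]=0x36 [3]=0xfa (little-endian) → word 0xfa36bd72
prio [0+:7] = (word>>0) & 0x7f = 114
rsvd [7+:2] = (word>>7) & 0x3 = 2
seq [9+:1] = (word>>9) & 0x1 = 0
mode [10+:14] = (word>>10) & 0x3fff = 3503
opcode [24+:7] = (word>>24) & 0x7f = 122  ←
err [31+:1] = (word>>31) & 0x1 = 1

122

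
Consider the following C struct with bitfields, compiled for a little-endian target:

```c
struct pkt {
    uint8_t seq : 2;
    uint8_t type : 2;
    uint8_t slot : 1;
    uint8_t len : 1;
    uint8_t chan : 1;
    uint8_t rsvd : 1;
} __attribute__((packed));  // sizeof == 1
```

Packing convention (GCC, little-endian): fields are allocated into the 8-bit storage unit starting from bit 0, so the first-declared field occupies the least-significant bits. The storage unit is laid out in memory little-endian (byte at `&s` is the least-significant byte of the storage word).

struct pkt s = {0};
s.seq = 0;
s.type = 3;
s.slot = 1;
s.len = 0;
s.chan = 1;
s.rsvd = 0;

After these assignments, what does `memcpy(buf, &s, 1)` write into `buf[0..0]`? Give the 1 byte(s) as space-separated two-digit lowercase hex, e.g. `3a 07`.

seq:2 = 0 → 0x0 << 0 → word 0x00
type:2 = 3 → 0x3 << 2 → word 0x0c
slot:1 = 1 → 0x1 << 4 → word 0x1c
len:1 = 0 → 0x0 << 5 → word 0x1c
chan:1 = 1 → 0x1 << 6 → word 0x5c
rsvd:1 = 0 → 0x0 << 7 → word 0x5c
word = 0x5c → little-endian bytes:
  [0]=0x5c

5c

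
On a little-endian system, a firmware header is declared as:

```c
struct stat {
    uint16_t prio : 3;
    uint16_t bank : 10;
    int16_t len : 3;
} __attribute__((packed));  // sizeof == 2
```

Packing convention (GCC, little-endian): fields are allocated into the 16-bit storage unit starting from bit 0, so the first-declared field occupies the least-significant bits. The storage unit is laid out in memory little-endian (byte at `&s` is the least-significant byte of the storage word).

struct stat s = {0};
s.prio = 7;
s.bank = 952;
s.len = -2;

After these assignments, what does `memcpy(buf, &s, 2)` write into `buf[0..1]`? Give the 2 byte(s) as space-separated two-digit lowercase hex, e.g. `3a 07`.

c7 dd

prio:3 = 7 → 0x7 << 0 → word 0x0007
bank:10 = 952 → 0x3b8 << 3 → word 0x1dc7
len:3 = -2 → 0x6 << 13 → word 0xddc7
word = 0xddc7 → little-endian bytes:
  [0]=0xc7  [1]=0xdd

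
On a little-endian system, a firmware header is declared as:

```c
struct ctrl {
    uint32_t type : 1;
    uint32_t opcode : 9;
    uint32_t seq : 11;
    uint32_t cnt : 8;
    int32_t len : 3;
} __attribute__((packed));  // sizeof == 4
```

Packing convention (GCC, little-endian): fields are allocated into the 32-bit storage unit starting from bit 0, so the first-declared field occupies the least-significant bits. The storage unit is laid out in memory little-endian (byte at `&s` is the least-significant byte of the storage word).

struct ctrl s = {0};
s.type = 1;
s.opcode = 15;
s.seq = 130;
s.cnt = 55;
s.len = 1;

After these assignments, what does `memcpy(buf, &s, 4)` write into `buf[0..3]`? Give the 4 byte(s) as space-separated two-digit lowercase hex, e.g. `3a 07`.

type (1b) val=1 bits=0x1 at bit 0: 0x00000001
opcode (9b) val=15 bits=0xf at bit 1: 0x0000001f
seq (11b) val=130 bits=0x82 at bit 10: 0x0002081f
cnt (8b) val=55 bits=0x37 at bit 21: 0x06e2081f
len (3b) val=1 bits=0x1 at bit 29: 0x26e2081f
word = 0x26e2081f → little-endian bytes:
  [0]=0x1f  [1]=0x08  [2]=0xe2  [3]=0x26

1f 08 e2 26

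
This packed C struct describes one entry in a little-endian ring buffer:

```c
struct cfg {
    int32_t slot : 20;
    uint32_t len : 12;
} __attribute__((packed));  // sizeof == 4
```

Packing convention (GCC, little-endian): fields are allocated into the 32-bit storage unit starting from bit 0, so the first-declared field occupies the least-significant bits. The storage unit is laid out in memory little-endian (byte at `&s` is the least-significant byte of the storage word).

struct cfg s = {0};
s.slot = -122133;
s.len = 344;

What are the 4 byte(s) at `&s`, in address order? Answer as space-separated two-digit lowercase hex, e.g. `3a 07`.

slot:20 = -122133 → 0xe22eb << 0 → word 0x000e22eb
len:12 = 344 → 0x158 << 20 → word 0x158e22eb
word = 0x158e22eb → little-endian bytes:
  [0]=0xeb  [1]=0x22  [2]=0x8e  [3]=0x15

eb 22 8e 15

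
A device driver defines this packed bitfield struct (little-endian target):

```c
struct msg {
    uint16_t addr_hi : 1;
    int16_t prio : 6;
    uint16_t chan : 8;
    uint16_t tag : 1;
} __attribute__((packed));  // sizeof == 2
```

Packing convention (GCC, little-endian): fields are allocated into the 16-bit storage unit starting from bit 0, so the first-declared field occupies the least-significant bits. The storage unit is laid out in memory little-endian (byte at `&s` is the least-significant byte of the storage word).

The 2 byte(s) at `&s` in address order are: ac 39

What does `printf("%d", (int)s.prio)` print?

22

[0]=0xac [1]=0x39 (little-endian) → word 0x39ac
addr_hi [0+:1] = (word>>0) & 0x1 = 0
prio [1+:6] = (word>>1) & 0x3f = 22  ←
chan [7+:8] = (word>>7) & 0xff = 115
tag [15+:1] = (word>>15) & 0x1 = 0
prio signed 6b, MSB=0: value = 22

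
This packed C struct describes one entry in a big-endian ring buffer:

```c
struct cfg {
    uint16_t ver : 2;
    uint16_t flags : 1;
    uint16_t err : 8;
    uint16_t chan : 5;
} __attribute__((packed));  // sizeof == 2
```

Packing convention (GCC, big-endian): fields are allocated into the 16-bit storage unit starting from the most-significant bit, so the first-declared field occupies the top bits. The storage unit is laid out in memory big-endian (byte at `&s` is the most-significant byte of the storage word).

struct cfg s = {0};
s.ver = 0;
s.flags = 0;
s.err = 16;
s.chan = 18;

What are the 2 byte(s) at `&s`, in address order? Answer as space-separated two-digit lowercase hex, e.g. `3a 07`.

02 12

[14+:2] ver=0 & 0x3 = 0x0; word=0x0000
[13+:1] flags=0 & 0x1 = 0x0; word=0x0000
[5+:8] err=16 & 0xff = 0x10; word=0x0200
[0+:5] chan=18 & 0x1f = 0x12; word=0x0212
word = 0x0212 → big-endian bytes:
  [0]=0x02  [1]=0x12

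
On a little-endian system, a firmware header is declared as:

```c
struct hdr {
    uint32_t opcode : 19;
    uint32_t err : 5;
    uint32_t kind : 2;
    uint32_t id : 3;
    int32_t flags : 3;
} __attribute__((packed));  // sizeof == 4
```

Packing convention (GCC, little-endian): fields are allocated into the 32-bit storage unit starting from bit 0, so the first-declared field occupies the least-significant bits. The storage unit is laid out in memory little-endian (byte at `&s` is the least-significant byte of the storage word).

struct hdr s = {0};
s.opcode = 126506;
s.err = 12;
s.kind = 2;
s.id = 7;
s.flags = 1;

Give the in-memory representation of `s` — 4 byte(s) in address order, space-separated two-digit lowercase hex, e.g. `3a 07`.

2a ee 61 3e

opcode (19b) val=126506 bits=0x1ee2a at bit 0: 0x0001ee2a
err (5b) val=12 bits=0xc at bit 19: 0x0061ee2a
kind (2b) val=2 bits=0x2 at bit 24: 0x0261ee2a
id (3b) val=7 bits=0x7 at bit 26: 0x1e61ee2a
flags (3b) val=1 bits=0x1 at bit 29: 0x3e61ee2a
word = 0x3e61ee2a → little-endian bytes:
  [0]=0x2a  [1]=0xee  [2]=0x61  [3]=0x3e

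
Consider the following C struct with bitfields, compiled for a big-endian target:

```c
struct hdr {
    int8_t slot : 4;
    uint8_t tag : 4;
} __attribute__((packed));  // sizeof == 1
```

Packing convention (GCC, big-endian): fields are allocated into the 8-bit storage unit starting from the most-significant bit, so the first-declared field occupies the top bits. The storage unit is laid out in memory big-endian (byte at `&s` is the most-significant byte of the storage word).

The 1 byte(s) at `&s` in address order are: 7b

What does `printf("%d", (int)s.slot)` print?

7

[0]=0x7b (big-endian) → word 0x7b
slot:4 @ bit 4 → (0x7b>>4)&0xf = 0x7  ←
tag:4 @ bit 0 → (0x7b>>0)&0xf = 0xb
slot signed 4b, MSB=0: value = 7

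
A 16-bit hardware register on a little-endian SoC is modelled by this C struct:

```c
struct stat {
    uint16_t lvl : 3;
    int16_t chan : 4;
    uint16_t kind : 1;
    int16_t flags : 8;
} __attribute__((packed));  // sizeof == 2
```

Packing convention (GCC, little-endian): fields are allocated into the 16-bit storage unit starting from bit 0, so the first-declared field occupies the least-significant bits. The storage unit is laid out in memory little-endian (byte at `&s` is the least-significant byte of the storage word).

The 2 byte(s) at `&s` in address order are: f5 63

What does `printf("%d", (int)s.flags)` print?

[0]=0xf5 [1]=0x63 (little-endian) → word 0x63f5
lvl [0+:3] = (word>>0) & 0x7 = 5
chan [3+:4] = (word>>3) & 0xf = 14
kind [7+:1] = (word>>7) & 0x1 = 1
flags [8+:8] = (word>>8) & 0xff = 99  ←
flags signed 8b, MSB=0: value = 99

99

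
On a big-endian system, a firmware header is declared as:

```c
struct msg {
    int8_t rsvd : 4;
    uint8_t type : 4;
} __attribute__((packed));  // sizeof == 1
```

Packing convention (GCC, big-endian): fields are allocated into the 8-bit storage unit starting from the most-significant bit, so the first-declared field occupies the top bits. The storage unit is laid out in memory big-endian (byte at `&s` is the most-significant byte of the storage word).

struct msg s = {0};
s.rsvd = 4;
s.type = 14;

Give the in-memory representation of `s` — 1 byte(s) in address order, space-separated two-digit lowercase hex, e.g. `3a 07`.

rsvd:4 = 4 → 0x4 << 4 → word 0x40
type:4 = 14 → 0xe << 0 → word 0x4e
word = 0x4e → big-endian bytes:
  [0]=0x4e

4e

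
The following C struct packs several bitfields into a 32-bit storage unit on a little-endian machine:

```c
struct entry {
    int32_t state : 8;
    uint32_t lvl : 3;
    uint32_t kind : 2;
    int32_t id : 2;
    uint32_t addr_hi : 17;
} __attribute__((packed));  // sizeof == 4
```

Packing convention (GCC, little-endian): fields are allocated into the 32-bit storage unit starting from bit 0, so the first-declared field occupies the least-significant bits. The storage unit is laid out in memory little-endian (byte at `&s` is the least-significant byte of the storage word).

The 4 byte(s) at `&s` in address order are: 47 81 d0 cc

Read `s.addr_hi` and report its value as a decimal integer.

104865

[0]=0x47 [1]=0x81 [2]=0xd0 [3]=0xcc (little-endian) → word 0xccd08147
state [0+:8] = (word>>0) & 0xff = 71
lvl [8+:3] = (word>>8) & 0x7 = 1
kind [11+:2] = (word>>11) & 0x3 = 0
id [13+:2] = (word>>13) & 0x3 = 0
addr_hi [15+:17] = (word>>15) & 0x1ffff = 104865  ←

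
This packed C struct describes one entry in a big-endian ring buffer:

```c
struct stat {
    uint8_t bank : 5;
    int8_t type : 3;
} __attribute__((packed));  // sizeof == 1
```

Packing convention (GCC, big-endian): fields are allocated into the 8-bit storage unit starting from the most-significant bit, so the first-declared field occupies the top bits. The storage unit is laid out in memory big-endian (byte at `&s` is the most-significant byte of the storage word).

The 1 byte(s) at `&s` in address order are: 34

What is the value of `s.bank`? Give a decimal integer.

[0]=0x34 (big-endian) → word 0x34
bank [3+:5] = (word>>3) & 0x1f = 6  ←
type [0+:3] = (word>>0) & 0x7 = 4

6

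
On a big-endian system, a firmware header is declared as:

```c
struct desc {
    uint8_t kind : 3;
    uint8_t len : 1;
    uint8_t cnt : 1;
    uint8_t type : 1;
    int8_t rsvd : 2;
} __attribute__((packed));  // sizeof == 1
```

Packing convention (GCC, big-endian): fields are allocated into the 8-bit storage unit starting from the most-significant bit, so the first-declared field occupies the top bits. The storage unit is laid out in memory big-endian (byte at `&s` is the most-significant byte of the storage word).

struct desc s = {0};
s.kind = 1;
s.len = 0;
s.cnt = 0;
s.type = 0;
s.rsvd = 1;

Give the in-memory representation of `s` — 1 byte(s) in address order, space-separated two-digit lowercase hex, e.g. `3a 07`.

21

kind:3 = 1 → 0x1 << 5 → word 0x20
len:1 = 0 → 0x0 << 4 → word 0x20
cnt:1 = 0 → 0x0 << 3 → word 0x20
type:1 = 0 → 0x0 << 2 → word 0x20
rsvd:2 = 1 → 0x1 << 0 → word 0x21
word = 0x21 → big-endian bytes:
  [0]=0x21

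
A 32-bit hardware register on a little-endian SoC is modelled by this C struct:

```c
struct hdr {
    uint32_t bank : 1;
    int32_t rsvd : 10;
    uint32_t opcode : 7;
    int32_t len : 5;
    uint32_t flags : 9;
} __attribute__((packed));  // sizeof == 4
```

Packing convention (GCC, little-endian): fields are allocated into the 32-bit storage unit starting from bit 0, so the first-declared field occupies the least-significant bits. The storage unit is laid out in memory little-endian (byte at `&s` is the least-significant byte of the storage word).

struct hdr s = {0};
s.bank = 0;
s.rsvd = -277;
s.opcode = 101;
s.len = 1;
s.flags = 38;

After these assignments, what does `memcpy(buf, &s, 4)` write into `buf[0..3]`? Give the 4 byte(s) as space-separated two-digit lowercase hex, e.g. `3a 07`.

d6 2d 07 13

bank (1b) val=0 bits=0x0 at bit 0: 0x00000000
rsvd (10b) val=-277 bits=0x2eb at bit 1: 0x000005d6
opcode (7b) val=101 bits=0x65 at bit 11: 0x00032dd6
len (5b) val=1 bits=0x1 at bit 18: 0x00072dd6
flags (9b) val=38 bits=0x26 at bit 23: 0x13072dd6
word = 0x13072dd6 → little-endian bytes:
  [0]=0xd6  [1]=0x2d  [2]=0x07  [3]=0x13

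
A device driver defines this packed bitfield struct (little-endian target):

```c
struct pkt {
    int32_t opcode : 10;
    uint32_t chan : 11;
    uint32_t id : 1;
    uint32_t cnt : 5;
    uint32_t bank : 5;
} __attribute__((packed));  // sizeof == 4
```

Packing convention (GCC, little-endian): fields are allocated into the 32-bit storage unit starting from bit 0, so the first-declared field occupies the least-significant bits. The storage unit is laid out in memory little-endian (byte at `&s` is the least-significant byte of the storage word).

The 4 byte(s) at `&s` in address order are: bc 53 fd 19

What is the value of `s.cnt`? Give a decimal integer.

[0]=0xbc [1]=0x53 [2]=0xfd [3]=0x19 (little-endian) → word 0x19fd53bc
opcode [0+:10] = (word>>0) & 0x3ff = 956
chan [10+:11] = (word>>10) & 0x7ff = 1876
id [21+:1] = (word>>21) & 0x1 = 1
cnt [22+:5] = (word>>22) & 0x1f = 7  ←
bank [27+:5] = (word>>27) & 0x1f = 3

7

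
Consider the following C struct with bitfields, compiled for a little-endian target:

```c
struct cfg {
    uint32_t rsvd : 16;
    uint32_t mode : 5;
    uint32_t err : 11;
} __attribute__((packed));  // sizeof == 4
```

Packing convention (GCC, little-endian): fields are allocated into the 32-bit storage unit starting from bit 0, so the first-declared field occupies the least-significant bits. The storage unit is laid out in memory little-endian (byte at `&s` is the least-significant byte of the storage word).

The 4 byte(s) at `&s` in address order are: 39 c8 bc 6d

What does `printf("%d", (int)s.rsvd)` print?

51257

[0]=0x39 [1]=0xc8 [2]=0xbc [3]=0x6d (little-endian) → word 0x6dbcc839
rsvd:16 @ bit 0 → (0x6dbcc839>>0)&0xffff = 0xc839  ←
mode:5 @ bit 16 → (0x6dbcc839>>16)&0x1f = 0x1c
err:11 @ bit 21 → (0x6dbcc839>>21)&0x7ff = 0x36d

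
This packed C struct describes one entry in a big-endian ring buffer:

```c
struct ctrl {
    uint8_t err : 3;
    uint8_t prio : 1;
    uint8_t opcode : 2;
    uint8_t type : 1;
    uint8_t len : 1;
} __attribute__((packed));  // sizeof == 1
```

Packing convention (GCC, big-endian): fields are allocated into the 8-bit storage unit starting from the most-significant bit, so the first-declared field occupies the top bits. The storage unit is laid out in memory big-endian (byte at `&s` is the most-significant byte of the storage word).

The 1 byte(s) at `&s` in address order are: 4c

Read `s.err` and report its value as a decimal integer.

[0]=0x4c (big-endian) → word 0x4c
err [5+:3] = (word>>5) & 0x7 = 2  ←
prio [4+:1] = (word>>4) & 0x1 = 0
opcode [2+:2] = (word>>2) & 0x3 = 3
type [1+:1] = (word>>1) & 0x1 = 0
len [0+:1] = (word>>0) & 0x1 = 0

2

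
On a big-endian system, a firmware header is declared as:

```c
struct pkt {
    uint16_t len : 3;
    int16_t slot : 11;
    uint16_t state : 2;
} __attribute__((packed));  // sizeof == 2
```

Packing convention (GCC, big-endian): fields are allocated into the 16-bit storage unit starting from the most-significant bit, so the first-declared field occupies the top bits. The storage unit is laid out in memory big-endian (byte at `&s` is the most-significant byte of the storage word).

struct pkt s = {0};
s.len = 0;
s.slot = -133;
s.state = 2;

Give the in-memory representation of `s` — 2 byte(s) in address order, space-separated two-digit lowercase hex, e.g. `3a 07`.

1d ee

[13+:3] len=0 & 0x7 = 0x0; word=0x0000
[2+:11] slot=-133 & 0x7ff = 0x77b; word=0x1dec
[0+:2] state=2 & 0x3 = 0x2; word=0x1dee
word = 0x1dee → big-endian bytes:
  [0]=0x1d  [1]=0xee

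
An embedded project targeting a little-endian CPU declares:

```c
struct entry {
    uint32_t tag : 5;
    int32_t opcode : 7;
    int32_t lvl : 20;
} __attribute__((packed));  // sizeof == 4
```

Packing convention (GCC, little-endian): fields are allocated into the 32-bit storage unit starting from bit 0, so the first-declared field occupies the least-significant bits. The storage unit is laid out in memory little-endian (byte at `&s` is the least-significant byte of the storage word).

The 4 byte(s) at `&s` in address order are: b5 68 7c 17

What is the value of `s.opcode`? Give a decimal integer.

[0]=0xb5 [1]=0x68 [2]=0x7c [3]=0x17 (little-endian) → word 0x177c68b5
tag [0+:5] = (word>>0) & 0x1f = 21
opcode [5+:7] = (word>>5) & 0x7f = 69  ←
lvl [12+:20] = (word>>12) & 0xfffff = 96198
opcode signed 7b, MSB=1: 69 - 128 = -59

-59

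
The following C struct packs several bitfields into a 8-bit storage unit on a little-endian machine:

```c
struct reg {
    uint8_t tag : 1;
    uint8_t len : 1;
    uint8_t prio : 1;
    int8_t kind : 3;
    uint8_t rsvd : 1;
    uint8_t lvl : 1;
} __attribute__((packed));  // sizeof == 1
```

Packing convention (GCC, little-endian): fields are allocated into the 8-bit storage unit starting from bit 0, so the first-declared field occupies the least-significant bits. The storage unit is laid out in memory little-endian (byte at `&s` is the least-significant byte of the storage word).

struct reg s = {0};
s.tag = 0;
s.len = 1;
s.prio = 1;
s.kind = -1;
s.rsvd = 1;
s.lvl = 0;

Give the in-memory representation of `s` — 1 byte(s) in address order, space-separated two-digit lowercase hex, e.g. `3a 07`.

[0+:1] tag=0 & 0x1 = 0x0; word=0x00
[1+:1] len=1 & 0x1 = 0x1; word=0x02
[2+:1] prio=1 & 0x1 = 0x1; word=0x06
[3+:3] kind=-1 & 0x7 = 0x7; word=0x3e
[6+:1] rsvd=1 & 0x1 = 0x1; word=0x7e
[7+:1] lvl=0 & 0x1 = 0x0; word=0x7e
word = 0x7e → little-endian bytes:
  [0]=0x7e

7e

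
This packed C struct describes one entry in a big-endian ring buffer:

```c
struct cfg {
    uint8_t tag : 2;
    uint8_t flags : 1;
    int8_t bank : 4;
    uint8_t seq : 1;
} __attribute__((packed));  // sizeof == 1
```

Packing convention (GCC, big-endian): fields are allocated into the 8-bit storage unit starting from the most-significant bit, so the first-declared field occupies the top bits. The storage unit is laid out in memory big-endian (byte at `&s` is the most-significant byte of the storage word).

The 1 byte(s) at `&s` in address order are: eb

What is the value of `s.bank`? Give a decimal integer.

5

[0]=0xeb (big-endian) → word 0xeb
tag:2 @ bit 6 → (0xeb>>6)&0x3 = 0x3
flags:1 @ bit 5 → (0xeb>>5)&0x1 = 0x1
bank:4 @ bit 1 → (0xeb>>1)&0xf = 0x5  ←
seq:1 @ bit 0 → (0xeb>>0)&0x1 = 0x1
bank signed 4b, MSB=0: value = 5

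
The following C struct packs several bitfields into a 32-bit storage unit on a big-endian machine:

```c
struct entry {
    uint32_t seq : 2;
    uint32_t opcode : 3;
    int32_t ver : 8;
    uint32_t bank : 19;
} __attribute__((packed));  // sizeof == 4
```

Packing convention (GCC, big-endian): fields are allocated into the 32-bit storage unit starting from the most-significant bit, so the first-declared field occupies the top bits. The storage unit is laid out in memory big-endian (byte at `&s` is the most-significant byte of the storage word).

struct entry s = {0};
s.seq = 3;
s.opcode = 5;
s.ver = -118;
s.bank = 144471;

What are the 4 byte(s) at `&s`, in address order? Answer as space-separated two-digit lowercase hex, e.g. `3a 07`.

ec 52 34 57

[30+:2] seq=3 & 0x3 = 0x3; word=0xc0000000
[27+:3] opcode=5 & 0x7 = 0x5; word=0xe8000000
[19+:8] ver=-118 & 0xff = 0x8a; word=0xec500000
[0+:19] bank=144471 & 0x7ffff = 0x23457; word=0xec523457
word = 0xec523457 → big-endian bytes:
  [0]=0xec  [1]=0x52  [2]=0x34  [3]=0x57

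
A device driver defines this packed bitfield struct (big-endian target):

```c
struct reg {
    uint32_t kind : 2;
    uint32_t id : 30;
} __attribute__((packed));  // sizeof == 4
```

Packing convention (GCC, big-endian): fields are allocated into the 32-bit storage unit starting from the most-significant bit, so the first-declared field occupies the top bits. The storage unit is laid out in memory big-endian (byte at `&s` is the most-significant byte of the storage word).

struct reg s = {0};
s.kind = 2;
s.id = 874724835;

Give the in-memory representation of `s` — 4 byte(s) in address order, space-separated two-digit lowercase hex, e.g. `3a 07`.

[30+:2] kind=2 & 0x3 = 0x2; word=0x80000000
[0+:30] id=874724835 & 0x3fffffff = 0x34233de3; word=0xb4233de3
word = 0xb4233de3 → big-endian bytes:
  [0]=0xb4  [1]=0x23  [2]=0x3d  [3]=0xe3

b4 23 3d e3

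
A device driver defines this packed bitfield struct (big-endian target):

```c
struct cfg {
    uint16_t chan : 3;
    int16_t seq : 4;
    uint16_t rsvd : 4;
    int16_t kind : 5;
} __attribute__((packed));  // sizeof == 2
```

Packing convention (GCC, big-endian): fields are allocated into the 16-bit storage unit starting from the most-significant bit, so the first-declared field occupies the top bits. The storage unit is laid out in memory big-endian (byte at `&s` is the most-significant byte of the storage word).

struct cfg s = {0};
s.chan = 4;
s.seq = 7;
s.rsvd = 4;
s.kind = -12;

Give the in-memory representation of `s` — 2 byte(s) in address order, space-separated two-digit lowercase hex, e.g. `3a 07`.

[13+:3] chan=4 & 0x7 = 0x4; word=0x8000
[9+:4] seq=7 & 0xf = 0x7; word=0x8e00
[5+:4] rsvd=4 & 0xf = 0x4; word=0x8e80
[0+:5] kind=-12 & 0x1f = 0x14; word=0x8e94
word = 0x8e94 → big-endian bytes:
  [0]=0x8e  [1]=0x94

8e 94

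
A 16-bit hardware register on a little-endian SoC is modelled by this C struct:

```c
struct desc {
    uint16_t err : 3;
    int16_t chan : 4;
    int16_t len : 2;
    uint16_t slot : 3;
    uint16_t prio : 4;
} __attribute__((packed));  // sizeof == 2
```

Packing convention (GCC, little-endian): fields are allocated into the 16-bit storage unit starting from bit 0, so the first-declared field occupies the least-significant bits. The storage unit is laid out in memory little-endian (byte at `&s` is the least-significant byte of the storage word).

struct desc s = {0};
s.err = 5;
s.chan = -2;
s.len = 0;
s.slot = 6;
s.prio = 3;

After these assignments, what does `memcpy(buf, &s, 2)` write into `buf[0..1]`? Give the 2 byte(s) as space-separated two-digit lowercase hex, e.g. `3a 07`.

75 3c

err (3b) val=5 bits=0x5 at bit 0: 0x0005
chan (4b) val=-2 bits=0xe at bit 3: 0x0075
len (2b) val=0 bits=0x0 at bit 7: 0x0075
slot (3b) val=6 bits=0x6 at bit 9: 0x0c75
prio (4b) val=3 bits=0x3 at bit 12: 0x3c75
word = 0x3c75 → little-endian bytes:
  [0]=0x75  [1]=0x3c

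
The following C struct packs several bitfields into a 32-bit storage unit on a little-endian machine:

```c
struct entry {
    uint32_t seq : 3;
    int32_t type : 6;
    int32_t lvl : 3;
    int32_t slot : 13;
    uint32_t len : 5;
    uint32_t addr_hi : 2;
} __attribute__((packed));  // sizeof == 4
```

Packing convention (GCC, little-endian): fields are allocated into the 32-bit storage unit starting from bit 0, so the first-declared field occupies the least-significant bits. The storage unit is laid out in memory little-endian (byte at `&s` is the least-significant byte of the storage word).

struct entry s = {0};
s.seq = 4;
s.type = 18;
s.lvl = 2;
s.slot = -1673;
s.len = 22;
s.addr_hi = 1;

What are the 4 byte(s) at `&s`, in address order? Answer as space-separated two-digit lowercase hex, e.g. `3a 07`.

[0+:3] seq=4 & 0x7 = 0x4; word=0x00000004
[3+:6] type=18 & 0x3f = 0x12; word=0x00000094
[9+:3] lvl=2 & 0x7 = 0x2; word=0x00000494
[12+:13] slot=-1673 & 0x1fff = 0x1977; word=0x01977494
[25+:5] len=22 & 0x1f = 0x16; word=0x2d977494
[30+:2] addr_hi=1 & 0x3 = 0x1; word=0x6d977494
word = 0x6d977494 → little-endian bytes:
  [0]=0x94  [1]=0x74  [2]=0x97  [3]=0x6d

94 74 97 6d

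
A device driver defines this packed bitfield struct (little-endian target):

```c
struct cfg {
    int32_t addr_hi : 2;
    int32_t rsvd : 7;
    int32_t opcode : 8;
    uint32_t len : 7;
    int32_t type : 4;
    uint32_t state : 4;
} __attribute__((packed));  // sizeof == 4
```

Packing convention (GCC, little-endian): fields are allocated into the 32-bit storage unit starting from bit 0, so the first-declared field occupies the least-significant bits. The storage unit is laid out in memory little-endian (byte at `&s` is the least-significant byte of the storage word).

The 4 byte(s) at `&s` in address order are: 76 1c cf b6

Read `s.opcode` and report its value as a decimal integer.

-114

[0]=0x76 [1]=0x1c [2]=0xcf [3]=0xb6 (little-endian) → word 0xb6cf1c76
addr_hi [0+:2] = (word>>0) & 0x3 = 2
rsvd [2+:7] = (word>>2) & 0x7f = 29
opcode [9+:8] = (word>>9) & 0xff = 142  ←
len [17+:7] = (word>>17) & 0x7f = 103
type [24+:4] = (word>>24) & 0xf = 6
state [28+:4] = (word>>28) & 0xf = 11
opcode signed 8b, MSB=1: 142 - 256 = -114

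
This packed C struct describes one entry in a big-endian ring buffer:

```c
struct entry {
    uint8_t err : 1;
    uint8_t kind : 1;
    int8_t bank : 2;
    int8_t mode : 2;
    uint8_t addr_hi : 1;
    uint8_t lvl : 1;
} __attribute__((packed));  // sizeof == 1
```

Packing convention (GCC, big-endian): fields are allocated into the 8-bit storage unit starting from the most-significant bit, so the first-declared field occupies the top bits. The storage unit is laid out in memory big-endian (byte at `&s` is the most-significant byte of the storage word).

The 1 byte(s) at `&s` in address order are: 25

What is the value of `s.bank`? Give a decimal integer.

[0]=0x25 (big-endian) → word 0x25
err:1 @ bit 7 → (0x25>>7)&0x1 = 0x0
kind:1 @ bit 6 → (0x25>>6)&0x1 = 0x0
bank:2 @ bit 4 → (0x25>>4)&0x3 = 0x2  ←
mode:2 @ bit 2 → (0x25>>2)&0x3 = 0x1
addr_hi:1 @ bit 1 → (0x25>>1)&0x1 = 0x0
lvl:1 @ bit 0 → (0x25>>0)&0x1 = 0x1
bank signed 2b, MSB=1: 2 - 4 = -2

-2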